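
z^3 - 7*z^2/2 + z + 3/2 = (z - 3)*(z - 1)*(z + 1/2)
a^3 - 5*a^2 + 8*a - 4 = (a - 2)^2*(a - 1)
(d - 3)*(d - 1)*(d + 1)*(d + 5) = d^4 + 2*d^3 - 16*d^2 - 2*d + 15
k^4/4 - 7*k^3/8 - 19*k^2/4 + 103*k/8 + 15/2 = (k/4 + 1)*(k - 5)*(k - 3)*(k + 1/2)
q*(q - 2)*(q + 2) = q^3 - 4*q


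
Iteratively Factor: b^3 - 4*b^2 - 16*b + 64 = (b + 4)*(b^2 - 8*b + 16) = (b - 4)*(b + 4)*(b - 4)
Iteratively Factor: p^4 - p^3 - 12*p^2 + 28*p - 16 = (p - 2)*(p^3 + p^2 - 10*p + 8) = (p - 2)^2*(p^2 + 3*p - 4) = (p - 2)^2*(p - 1)*(p + 4)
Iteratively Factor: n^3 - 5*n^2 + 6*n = (n - 3)*(n^2 - 2*n) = (n - 3)*(n - 2)*(n)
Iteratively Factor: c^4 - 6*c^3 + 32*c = (c + 2)*(c^3 - 8*c^2 + 16*c) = c*(c + 2)*(c^2 - 8*c + 16) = c*(c - 4)*(c + 2)*(c - 4)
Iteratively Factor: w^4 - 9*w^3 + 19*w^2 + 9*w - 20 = (w + 1)*(w^3 - 10*w^2 + 29*w - 20) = (w - 4)*(w + 1)*(w^2 - 6*w + 5) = (w - 4)*(w - 1)*(w + 1)*(w - 5)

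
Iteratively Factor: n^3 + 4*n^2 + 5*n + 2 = (n + 1)*(n^2 + 3*n + 2) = (n + 1)^2*(n + 2)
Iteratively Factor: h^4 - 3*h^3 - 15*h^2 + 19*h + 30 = (h - 2)*(h^3 - h^2 - 17*h - 15) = (h - 5)*(h - 2)*(h^2 + 4*h + 3) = (h - 5)*(h - 2)*(h + 1)*(h + 3)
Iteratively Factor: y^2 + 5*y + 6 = (y + 2)*(y + 3)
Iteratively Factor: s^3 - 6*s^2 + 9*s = (s)*(s^2 - 6*s + 9) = s*(s - 3)*(s - 3)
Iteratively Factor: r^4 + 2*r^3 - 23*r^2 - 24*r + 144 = (r + 4)*(r^3 - 2*r^2 - 15*r + 36) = (r - 3)*(r + 4)*(r^2 + r - 12) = (r - 3)*(r + 4)^2*(r - 3)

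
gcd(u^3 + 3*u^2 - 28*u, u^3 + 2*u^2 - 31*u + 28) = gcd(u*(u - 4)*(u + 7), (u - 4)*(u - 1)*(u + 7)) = u^2 + 3*u - 28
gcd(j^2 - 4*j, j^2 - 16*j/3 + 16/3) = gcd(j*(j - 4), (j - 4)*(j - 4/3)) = j - 4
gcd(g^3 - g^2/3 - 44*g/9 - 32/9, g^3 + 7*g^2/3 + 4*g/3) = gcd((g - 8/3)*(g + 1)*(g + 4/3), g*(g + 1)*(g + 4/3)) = g^2 + 7*g/3 + 4/3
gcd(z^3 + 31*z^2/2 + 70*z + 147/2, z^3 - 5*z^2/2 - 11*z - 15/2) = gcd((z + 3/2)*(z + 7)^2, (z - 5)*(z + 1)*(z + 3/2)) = z + 3/2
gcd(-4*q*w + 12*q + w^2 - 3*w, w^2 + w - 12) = w - 3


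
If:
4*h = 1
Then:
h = 1/4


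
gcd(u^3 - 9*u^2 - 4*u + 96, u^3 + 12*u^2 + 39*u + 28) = 1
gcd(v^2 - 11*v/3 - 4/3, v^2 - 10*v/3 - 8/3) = v - 4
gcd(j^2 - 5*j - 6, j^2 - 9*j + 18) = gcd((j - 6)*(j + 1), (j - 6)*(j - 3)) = j - 6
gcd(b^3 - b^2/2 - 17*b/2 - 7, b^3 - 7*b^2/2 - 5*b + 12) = b + 2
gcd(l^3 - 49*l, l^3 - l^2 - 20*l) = l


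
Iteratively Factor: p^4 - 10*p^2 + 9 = (p - 1)*(p^3 + p^2 - 9*p - 9) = (p - 1)*(p + 1)*(p^2 - 9) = (p - 3)*(p - 1)*(p + 1)*(p + 3)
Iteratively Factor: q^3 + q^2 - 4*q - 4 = (q - 2)*(q^2 + 3*q + 2) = (q - 2)*(q + 1)*(q + 2)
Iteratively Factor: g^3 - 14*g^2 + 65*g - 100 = (g - 5)*(g^2 - 9*g + 20) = (g - 5)*(g - 4)*(g - 5)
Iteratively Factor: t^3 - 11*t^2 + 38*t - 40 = (t - 5)*(t^2 - 6*t + 8) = (t - 5)*(t - 2)*(t - 4)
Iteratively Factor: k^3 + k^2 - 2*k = (k - 1)*(k^2 + 2*k) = k*(k - 1)*(k + 2)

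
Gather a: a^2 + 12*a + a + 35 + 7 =a^2 + 13*a + 42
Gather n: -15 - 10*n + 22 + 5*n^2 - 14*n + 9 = 5*n^2 - 24*n + 16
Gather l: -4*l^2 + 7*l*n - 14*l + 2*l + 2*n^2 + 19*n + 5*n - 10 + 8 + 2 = -4*l^2 + l*(7*n - 12) + 2*n^2 + 24*n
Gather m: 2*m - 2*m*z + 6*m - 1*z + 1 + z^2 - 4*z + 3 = m*(8 - 2*z) + z^2 - 5*z + 4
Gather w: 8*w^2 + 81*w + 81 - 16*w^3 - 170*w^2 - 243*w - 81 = -16*w^3 - 162*w^2 - 162*w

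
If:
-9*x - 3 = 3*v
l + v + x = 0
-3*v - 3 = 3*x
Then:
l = 1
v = -1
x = 0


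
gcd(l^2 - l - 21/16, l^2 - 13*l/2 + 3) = 1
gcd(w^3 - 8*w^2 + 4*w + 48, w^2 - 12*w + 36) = w - 6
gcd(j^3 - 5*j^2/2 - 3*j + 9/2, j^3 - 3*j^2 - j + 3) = j^2 - 4*j + 3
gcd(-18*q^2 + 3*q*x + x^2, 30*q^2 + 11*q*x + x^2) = 6*q + x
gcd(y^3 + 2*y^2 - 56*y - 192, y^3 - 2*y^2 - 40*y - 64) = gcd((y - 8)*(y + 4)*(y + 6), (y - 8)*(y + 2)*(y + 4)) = y^2 - 4*y - 32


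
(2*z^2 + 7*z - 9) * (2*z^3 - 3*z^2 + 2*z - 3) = 4*z^5 + 8*z^4 - 35*z^3 + 35*z^2 - 39*z + 27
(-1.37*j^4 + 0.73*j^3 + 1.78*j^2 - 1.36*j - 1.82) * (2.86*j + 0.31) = -3.9182*j^5 + 1.6631*j^4 + 5.3171*j^3 - 3.3378*j^2 - 5.6268*j - 0.5642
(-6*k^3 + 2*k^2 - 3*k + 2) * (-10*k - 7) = 60*k^4 + 22*k^3 + 16*k^2 + k - 14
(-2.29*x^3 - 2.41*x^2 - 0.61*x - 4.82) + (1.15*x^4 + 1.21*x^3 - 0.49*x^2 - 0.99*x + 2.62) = 1.15*x^4 - 1.08*x^3 - 2.9*x^2 - 1.6*x - 2.2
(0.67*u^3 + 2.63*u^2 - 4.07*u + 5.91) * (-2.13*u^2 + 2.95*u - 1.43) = -1.4271*u^5 - 3.6254*u^4 + 15.4695*u^3 - 28.3557*u^2 + 23.2546*u - 8.4513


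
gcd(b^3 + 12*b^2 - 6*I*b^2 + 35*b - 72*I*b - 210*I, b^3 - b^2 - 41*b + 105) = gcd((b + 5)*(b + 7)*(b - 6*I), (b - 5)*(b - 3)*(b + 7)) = b + 7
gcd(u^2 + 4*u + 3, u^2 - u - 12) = u + 3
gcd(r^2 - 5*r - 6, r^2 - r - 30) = r - 6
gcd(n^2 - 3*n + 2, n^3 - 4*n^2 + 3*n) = n - 1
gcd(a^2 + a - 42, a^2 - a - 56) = a + 7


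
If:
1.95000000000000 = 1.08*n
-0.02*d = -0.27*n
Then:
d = 24.38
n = 1.81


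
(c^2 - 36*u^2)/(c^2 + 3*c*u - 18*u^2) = (-c + 6*u)/(-c + 3*u)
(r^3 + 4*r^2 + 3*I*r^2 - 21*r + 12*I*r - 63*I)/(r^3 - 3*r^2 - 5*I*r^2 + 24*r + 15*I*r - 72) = (r + 7)/(r - 8*I)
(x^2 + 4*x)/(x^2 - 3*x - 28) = x/(x - 7)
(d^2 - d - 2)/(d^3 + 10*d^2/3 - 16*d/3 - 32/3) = 3*(d + 1)/(3*d^2 + 16*d + 16)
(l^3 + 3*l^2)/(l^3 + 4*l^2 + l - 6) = l^2/(l^2 + l - 2)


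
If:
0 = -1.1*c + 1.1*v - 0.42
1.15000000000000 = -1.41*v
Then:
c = -1.20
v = -0.82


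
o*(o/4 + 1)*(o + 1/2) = o^3/4 + 9*o^2/8 + o/2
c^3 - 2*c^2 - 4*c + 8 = (c - 2)^2*(c + 2)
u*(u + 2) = u^2 + 2*u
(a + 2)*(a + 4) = a^2 + 6*a + 8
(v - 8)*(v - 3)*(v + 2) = v^3 - 9*v^2 + 2*v + 48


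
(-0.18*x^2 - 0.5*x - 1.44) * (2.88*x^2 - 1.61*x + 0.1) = -0.5184*x^4 - 1.1502*x^3 - 3.3602*x^2 + 2.2684*x - 0.144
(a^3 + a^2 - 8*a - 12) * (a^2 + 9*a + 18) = a^5 + 10*a^4 + 19*a^3 - 66*a^2 - 252*a - 216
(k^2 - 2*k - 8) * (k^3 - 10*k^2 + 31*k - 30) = k^5 - 12*k^4 + 43*k^3 - 12*k^2 - 188*k + 240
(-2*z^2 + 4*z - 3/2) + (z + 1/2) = -2*z^2 + 5*z - 1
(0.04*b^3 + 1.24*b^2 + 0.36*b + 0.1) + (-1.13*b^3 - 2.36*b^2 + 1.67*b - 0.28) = -1.09*b^3 - 1.12*b^2 + 2.03*b - 0.18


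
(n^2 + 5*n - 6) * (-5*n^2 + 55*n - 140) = -5*n^4 + 30*n^3 + 165*n^2 - 1030*n + 840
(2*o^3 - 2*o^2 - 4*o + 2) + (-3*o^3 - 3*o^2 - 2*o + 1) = -o^3 - 5*o^2 - 6*o + 3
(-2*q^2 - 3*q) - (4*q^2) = -6*q^2 - 3*q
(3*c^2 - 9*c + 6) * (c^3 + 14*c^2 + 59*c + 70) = 3*c^5 + 33*c^4 + 57*c^3 - 237*c^2 - 276*c + 420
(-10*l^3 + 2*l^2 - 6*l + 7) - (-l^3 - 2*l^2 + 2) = -9*l^3 + 4*l^2 - 6*l + 5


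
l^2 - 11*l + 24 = (l - 8)*(l - 3)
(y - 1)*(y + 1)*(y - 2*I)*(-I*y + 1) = -I*y^4 - y^3 - I*y^2 + y + 2*I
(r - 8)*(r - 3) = r^2 - 11*r + 24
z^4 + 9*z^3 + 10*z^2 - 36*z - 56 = (z - 2)*(z + 2)^2*(z + 7)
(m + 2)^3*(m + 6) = m^4 + 12*m^3 + 48*m^2 + 80*m + 48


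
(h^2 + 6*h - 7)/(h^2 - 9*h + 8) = (h + 7)/(h - 8)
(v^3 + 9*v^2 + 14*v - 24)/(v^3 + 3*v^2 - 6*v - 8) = (v^2 + 5*v - 6)/(v^2 - v - 2)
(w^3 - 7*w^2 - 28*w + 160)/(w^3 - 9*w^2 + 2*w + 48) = (w^2 + w - 20)/(w^2 - w - 6)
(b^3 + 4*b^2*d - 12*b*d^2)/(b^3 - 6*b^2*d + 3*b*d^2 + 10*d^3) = b*(b + 6*d)/(b^2 - 4*b*d - 5*d^2)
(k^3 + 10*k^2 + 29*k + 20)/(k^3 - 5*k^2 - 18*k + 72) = (k^2 + 6*k + 5)/(k^2 - 9*k + 18)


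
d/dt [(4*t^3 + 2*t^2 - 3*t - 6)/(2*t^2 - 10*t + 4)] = (4*t^4 - 40*t^3 + 17*t^2 + 20*t - 36)/(2*(t^4 - 10*t^3 + 29*t^2 - 20*t + 4))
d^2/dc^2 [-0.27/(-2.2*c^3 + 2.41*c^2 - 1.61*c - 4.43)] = ((1.3014 - 3.564*c)*(2.2*c^3 - 2.41*c^2 + 1.61*c + 4.43) + 0.27*(6.6*c^2 - 4.82*c + 1.61)*(13.2*c^2 - 9.64*c + 3.22))/(2.2*c^3 - 2.41*c^2 + 1.61*c + 4.43)^3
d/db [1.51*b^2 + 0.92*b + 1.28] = 3.02*b + 0.92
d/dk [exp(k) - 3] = exp(k)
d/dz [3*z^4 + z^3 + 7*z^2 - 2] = z*(12*z^2 + 3*z + 14)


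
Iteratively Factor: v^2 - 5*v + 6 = (v - 2)*(v - 3)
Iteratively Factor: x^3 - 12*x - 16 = (x - 4)*(x^2 + 4*x + 4) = (x - 4)*(x + 2)*(x + 2)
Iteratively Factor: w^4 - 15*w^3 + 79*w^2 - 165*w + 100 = (w - 4)*(w^3 - 11*w^2 + 35*w - 25) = (w - 5)*(w - 4)*(w^2 - 6*w + 5) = (w - 5)^2*(w - 4)*(w - 1)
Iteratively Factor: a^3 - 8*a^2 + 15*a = (a)*(a^2 - 8*a + 15) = a*(a - 3)*(a - 5)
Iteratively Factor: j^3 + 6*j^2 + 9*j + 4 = (j + 1)*(j^2 + 5*j + 4) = (j + 1)^2*(j + 4)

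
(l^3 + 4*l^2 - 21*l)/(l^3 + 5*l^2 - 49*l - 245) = l*(l - 3)/(l^2 - 2*l - 35)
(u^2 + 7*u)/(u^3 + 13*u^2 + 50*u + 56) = u/(u^2 + 6*u + 8)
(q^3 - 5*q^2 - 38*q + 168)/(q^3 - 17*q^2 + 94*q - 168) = (q + 6)/(q - 6)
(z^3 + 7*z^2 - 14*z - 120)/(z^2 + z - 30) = (z^2 + z - 20)/(z - 5)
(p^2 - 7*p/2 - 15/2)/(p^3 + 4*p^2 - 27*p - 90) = (p + 3/2)/(p^2 + 9*p + 18)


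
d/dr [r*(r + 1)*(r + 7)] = 3*r^2 + 16*r + 7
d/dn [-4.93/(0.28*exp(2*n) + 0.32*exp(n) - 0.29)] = (2.7608*exp(n) + 1.5776)*exp(n)/(0.28*exp(2*n) + 0.32*exp(n) - 0.29)^2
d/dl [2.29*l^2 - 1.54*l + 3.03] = 4.58*l - 1.54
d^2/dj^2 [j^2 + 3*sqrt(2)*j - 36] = 2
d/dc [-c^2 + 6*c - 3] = 6 - 2*c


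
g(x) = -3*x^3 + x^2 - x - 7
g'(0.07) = -0.90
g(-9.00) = 2270.00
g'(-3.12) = -94.85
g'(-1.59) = -26.93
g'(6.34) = -350.08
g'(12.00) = -1273.00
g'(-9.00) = -748.00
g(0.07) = -7.07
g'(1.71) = -23.90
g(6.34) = -737.66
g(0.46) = -7.54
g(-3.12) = 96.97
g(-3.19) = 103.75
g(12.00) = -5059.00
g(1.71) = -20.79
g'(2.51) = -52.68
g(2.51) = -50.65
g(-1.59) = 9.18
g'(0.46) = -1.98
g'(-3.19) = -98.96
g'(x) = -9*x^2 + 2*x - 1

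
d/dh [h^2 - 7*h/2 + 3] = 2*h - 7/2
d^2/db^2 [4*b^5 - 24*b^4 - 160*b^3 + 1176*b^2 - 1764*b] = 80*b^3 - 288*b^2 - 960*b + 2352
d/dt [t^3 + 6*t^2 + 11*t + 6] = 3*t^2 + 12*t + 11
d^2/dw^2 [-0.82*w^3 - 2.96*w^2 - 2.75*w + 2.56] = -4.92*w - 5.92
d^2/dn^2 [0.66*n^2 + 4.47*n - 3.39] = 1.32000000000000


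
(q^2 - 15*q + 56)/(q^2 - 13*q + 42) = (q - 8)/(q - 6)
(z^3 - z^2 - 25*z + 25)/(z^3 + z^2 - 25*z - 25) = (z - 1)/(z + 1)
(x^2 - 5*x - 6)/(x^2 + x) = (x - 6)/x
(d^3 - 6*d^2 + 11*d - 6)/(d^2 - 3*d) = d - 3 + 2/d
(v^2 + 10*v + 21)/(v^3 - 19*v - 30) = (v + 7)/(v^2 - 3*v - 10)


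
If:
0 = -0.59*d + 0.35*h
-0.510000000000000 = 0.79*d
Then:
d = -0.65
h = -1.09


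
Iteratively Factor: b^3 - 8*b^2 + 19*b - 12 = (b - 4)*(b^2 - 4*b + 3) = (b - 4)*(b - 1)*(b - 3)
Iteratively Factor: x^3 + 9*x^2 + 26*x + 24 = (x + 3)*(x^2 + 6*x + 8) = (x + 3)*(x + 4)*(x + 2)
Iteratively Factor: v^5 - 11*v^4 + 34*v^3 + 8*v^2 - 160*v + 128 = (v - 1)*(v^4 - 10*v^3 + 24*v^2 + 32*v - 128) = (v - 4)*(v - 1)*(v^3 - 6*v^2 + 32) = (v - 4)^2*(v - 1)*(v^2 - 2*v - 8) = (v - 4)^2*(v - 1)*(v + 2)*(v - 4)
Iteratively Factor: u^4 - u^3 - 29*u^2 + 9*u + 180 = (u - 5)*(u^3 + 4*u^2 - 9*u - 36) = (u - 5)*(u + 4)*(u^2 - 9) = (u - 5)*(u + 3)*(u + 4)*(u - 3)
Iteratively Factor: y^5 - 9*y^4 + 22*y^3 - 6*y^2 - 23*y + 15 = (y - 1)*(y^4 - 8*y^3 + 14*y^2 + 8*y - 15) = (y - 1)*(y + 1)*(y^3 - 9*y^2 + 23*y - 15) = (y - 5)*(y - 1)*(y + 1)*(y^2 - 4*y + 3) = (y - 5)*(y - 3)*(y - 1)*(y + 1)*(y - 1)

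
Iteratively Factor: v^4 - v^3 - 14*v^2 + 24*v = (v - 2)*(v^3 + v^2 - 12*v) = (v - 3)*(v - 2)*(v^2 + 4*v) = (v - 3)*(v - 2)*(v + 4)*(v)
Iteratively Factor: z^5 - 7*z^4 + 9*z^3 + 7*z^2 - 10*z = (z)*(z^4 - 7*z^3 + 9*z^2 + 7*z - 10) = z*(z - 1)*(z^3 - 6*z^2 + 3*z + 10) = z*(z - 5)*(z - 1)*(z^2 - z - 2) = z*(z - 5)*(z - 1)*(z + 1)*(z - 2)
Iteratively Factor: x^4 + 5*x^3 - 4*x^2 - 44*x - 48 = (x + 2)*(x^3 + 3*x^2 - 10*x - 24) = (x + 2)^2*(x^2 + x - 12) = (x - 3)*(x + 2)^2*(x + 4)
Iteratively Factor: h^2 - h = (h - 1)*(h)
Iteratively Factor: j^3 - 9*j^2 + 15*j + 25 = (j - 5)*(j^2 - 4*j - 5) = (j - 5)*(j + 1)*(j - 5)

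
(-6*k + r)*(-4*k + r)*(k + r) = 24*k^3 + 14*k^2*r - 9*k*r^2 + r^3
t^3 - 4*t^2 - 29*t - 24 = (t - 8)*(t + 1)*(t + 3)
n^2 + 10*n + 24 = (n + 4)*(n + 6)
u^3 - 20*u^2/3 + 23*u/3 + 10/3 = (u - 5)*(u - 2)*(u + 1/3)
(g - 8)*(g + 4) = g^2 - 4*g - 32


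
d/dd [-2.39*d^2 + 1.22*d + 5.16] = 1.22 - 4.78*d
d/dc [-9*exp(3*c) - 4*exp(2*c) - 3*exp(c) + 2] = (-27*exp(2*c) - 8*exp(c) - 3)*exp(c)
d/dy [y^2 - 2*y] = 2*y - 2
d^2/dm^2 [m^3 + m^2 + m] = 6*m + 2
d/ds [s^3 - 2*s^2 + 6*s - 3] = 3*s^2 - 4*s + 6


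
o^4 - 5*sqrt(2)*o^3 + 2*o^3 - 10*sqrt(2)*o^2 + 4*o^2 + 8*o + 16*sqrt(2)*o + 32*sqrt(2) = (o + 2)*(o - 4*sqrt(2))*(o - 2*sqrt(2))*(o + sqrt(2))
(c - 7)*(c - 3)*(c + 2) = c^3 - 8*c^2 + c + 42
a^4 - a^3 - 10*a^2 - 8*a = a*(a - 4)*(a + 1)*(a + 2)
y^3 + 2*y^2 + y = y*(y + 1)^2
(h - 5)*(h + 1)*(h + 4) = h^3 - 21*h - 20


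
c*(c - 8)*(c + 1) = c^3 - 7*c^2 - 8*c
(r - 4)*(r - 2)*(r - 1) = r^3 - 7*r^2 + 14*r - 8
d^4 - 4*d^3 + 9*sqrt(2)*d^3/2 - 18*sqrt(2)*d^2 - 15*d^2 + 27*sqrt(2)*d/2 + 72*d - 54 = (d - 3)*(d - 1)*(d - 3*sqrt(2)/2)*(d + 6*sqrt(2))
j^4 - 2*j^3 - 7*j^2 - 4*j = j*(j - 4)*(-I*j - I)*(I*j + I)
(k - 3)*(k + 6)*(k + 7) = k^3 + 10*k^2 + 3*k - 126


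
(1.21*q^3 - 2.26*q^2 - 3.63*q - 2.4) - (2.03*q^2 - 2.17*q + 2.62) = 1.21*q^3 - 4.29*q^2 - 1.46*q - 5.02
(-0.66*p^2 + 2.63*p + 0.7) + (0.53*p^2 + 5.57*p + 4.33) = -0.13*p^2 + 8.2*p + 5.03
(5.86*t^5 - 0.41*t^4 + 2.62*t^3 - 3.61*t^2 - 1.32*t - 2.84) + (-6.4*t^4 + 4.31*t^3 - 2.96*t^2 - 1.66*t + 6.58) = 5.86*t^5 - 6.81*t^4 + 6.93*t^3 - 6.57*t^2 - 2.98*t + 3.74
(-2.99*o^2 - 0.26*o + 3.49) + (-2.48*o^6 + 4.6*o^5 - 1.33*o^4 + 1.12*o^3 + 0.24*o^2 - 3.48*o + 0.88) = -2.48*o^6 + 4.6*o^5 - 1.33*o^4 + 1.12*o^3 - 2.75*o^2 - 3.74*o + 4.37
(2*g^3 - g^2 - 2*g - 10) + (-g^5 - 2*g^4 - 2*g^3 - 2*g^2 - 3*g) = -g^5 - 2*g^4 - 3*g^2 - 5*g - 10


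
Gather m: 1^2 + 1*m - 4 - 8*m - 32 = -7*m - 35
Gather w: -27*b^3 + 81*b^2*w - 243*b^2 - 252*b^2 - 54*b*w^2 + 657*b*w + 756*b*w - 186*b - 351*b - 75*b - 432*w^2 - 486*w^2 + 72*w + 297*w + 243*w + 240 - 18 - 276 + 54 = -27*b^3 - 495*b^2 - 612*b + w^2*(-54*b - 918) + w*(81*b^2 + 1413*b + 612)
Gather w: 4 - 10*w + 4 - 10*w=8 - 20*w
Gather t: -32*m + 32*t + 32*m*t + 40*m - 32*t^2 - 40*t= 8*m - 32*t^2 + t*(32*m - 8)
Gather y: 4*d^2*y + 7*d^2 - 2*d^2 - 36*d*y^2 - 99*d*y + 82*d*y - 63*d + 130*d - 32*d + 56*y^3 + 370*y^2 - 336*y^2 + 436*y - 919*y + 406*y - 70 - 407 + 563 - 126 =5*d^2 + 35*d + 56*y^3 + y^2*(34 - 36*d) + y*(4*d^2 - 17*d - 77) - 40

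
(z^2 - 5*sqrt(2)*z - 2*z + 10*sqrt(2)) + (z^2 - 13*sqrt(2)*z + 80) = 2*z^2 - 18*sqrt(2)*z - 2*z + 10*sqrt(2) + 80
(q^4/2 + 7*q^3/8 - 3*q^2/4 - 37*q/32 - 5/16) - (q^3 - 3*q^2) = q^4/2 - q^3/8 + 9*q^2/4 - 37*q/32 - 5/16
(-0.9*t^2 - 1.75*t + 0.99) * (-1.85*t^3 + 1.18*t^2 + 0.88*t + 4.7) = 1.665*t^5 + 2.1755*t^4 - 4.6885*t^3 - 4.6018*t^2 - 7.3538*t + 4.653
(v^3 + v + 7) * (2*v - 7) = 2*v^4 - 7*v^3 + 2*v^2 + 7*v - 49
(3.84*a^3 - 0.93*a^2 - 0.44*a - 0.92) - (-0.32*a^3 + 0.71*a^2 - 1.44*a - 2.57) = 4.16*a^3 - 1.64*a^2 + 1.0*a + 1.65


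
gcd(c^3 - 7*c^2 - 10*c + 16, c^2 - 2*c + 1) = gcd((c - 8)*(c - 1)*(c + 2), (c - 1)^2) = c - 1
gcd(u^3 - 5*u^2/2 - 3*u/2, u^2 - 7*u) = u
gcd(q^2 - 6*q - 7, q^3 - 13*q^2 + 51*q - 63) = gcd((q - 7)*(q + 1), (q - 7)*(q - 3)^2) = q - 7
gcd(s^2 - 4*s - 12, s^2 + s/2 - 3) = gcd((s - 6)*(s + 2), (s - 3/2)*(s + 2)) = s + 2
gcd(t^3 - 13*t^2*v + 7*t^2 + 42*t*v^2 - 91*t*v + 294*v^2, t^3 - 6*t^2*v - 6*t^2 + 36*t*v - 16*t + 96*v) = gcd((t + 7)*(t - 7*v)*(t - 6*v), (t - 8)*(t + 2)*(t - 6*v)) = t - 6*v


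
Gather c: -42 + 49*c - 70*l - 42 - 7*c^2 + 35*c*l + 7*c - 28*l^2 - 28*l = -7*c^2 + c*(35*l + 56) - 28*l^2 - 98*l - 84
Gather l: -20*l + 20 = 20 - 20*l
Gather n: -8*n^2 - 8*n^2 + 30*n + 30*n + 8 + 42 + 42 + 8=-16*n^2 + 60*n + 100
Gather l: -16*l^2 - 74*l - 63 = -16*l^2 - 74*l - 63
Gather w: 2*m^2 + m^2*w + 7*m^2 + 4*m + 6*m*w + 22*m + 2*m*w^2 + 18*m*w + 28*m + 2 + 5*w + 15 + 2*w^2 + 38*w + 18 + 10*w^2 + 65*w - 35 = 9*m^2 + 54*m + w^2*(2*m + 12) + w*(m^2 + 24*m + 108)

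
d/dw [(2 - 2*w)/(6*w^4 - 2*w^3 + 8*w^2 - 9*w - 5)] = 4*(9*w^4 - 14*w^3 + 7*w^2 - 8*w + 7)/(36*w^8 - 24*w^7 + 100*w^6 - 140*w^5 + 40*w^4 - 124*w^3 + w^2 + 90*w + 25)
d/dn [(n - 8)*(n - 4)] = 2*n - 12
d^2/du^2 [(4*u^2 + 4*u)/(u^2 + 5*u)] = -32/(u^3 + 15*u^2 + 75*u + 125)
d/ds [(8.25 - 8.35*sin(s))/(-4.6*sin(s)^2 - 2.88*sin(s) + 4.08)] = (-38.41*sin(s)^2 + 75.9*sin(s) - 10.308)*cos(s)/(21.16*sin(s)^4 + 26.496*sin(s)^3 - 29.2416*sin(s)^2 - 23.5008*sin(s) + 16.6464)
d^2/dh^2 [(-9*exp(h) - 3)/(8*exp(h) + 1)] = (15 - 120*exp(h))*exp(h)/(512*exp(3*h) + 192*exp(2*h) + 24*exp(h) + 1)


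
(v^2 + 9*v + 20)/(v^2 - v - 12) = (v^2 + 9*v + 20)/(v^2 - v - 12)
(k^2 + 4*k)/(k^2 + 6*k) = (k + 4)/(k + 6)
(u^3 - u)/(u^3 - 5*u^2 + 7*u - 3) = u*(u + 1)/(u^2 - 4*u + 3)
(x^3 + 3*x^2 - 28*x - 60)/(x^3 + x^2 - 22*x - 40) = (x + 6)/(x + 4)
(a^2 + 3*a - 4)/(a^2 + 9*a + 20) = (a - 1)/(a + 5)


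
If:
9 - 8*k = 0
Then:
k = 9/8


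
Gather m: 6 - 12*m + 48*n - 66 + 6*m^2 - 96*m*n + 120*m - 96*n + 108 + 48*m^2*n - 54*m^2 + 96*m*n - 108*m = m^2*(48*n - 48) - 48*n + 48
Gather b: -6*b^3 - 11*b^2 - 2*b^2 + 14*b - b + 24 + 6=-6*b^3 - 13*b^2 + 13*b + 30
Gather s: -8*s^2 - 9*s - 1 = -8*s^2 - 9*s - 1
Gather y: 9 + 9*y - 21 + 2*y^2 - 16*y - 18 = 2*y^2 - 7*y - 30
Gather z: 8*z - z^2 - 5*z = -z^2 + 3*z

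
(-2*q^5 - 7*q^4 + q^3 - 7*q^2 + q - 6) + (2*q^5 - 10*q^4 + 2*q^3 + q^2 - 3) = -17*q^4 + 3*q^3 - 6*q^2 + q - 9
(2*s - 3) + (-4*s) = -2*s - 3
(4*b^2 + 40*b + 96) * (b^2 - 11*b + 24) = 4*b^4 - 4*b^3 - 248*b^2 - 96*b + 2304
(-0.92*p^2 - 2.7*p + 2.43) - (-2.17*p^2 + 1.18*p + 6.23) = 1.25*p^2 - 3.88*p - 3.8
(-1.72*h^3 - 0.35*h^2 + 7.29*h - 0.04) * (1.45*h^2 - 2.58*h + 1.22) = -2.494*h^5 + 3.9301*h^4 + 9.3751*h^3 - 19.2932*h^2 + 8.997*h - 0.0488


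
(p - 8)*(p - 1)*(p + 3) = p^3 - 6*p^2 - 19*p + 24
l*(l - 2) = l^2 - 2*l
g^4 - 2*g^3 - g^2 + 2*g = g*(g - 2)*(g - 1)*(g + 1)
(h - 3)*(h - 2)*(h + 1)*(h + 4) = h^4 - 15*h^2 + 10*h + 24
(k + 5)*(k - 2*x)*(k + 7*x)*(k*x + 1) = k^4*x + 5*k^3*x^2 + 5*k^3*x + k^3 - 14*k^2*x^3 + 25*k^2*x^2 + 5*k^2*x + 5*k^2 - 70*k*x^3 - 14*k*x^2 + 25*k*x - 70*x^2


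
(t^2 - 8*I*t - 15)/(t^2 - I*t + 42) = (t^2 - 8*I*t - 15)/(t^2 - I*t + 42)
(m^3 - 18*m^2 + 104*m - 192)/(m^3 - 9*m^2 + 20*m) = (m^2 - 14*m + 48)/(m*(m - 5))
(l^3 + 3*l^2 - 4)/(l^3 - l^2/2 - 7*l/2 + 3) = 2*(l + 2)/(2*l - 3)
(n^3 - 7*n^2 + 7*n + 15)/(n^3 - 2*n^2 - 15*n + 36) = (n^2 - 4*n - 5)/(n^2 + n - 12)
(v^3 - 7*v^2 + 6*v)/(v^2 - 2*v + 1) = v*(v - 6)/(v - 1)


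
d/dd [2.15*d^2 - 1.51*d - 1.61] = 4.3*d - 1.51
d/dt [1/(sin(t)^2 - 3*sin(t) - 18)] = (3 - 2*sin(t))*cos(t)/((sin(t) - 6)^2*(sin(t) + 3)^2)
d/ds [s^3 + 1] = 3*s^2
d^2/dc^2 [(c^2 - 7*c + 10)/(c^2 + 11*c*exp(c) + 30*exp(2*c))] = (-(2*(2*c - 7)*(11*c*exp(c) + 2*c + 60*exp(2*c) + 11*exp(c)) + (c^2 - 7*c + 10)*(11*c*exp(c) + 120*exp(2*c) + 22*exp(c) + 2))*(c^2 + 11*c*exp(c) + 30*exp(2*c)) + 2*(c^2 - 7*c + 10)*(11*c*exp(c) + 2*c + 60*exp(2*c) + 11*exp(c))^2 + 2*(c^2 + 11*c*exp(c) + 30*exp(2*c))^2)/(c^2 + 11*c*exp(c) + 30*exp(2*c))^3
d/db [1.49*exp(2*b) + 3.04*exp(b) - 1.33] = (2.98*exp(b) + 3.04)*exp(b)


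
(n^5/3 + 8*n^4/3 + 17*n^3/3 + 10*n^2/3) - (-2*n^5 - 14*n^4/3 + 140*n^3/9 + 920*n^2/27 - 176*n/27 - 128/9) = 7*n^5/3 + 22*n^4/3 - 89*n^3/9 - 830*n^2/27 + 176*n/27 + 128/9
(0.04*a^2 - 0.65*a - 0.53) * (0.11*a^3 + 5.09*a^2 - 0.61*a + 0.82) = 0.0044*a^5 + 0.1321*a^4 - 3.3912*a^3 - 2.2684*a^2 - 0.2097*a - 0.4346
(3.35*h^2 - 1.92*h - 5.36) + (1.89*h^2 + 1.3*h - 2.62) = 5.24*h^2 - 0.62*h - 7.98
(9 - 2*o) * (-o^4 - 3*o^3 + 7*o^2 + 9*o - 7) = 2*o^5 - 3*o^4 - 41*o^3 + 45*o^2 + 95*o - 63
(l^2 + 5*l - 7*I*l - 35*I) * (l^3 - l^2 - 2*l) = l^5 + 4*l^4 - 7*I*l^4 - 7*l^3 - 28*I*l^3 - 10*l^2 + 49*I*l^2 + 70*I*l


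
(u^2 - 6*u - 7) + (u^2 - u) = 2*u^2 - 7*u - 7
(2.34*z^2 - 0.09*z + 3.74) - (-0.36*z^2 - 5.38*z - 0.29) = 2.7*z^2 + 5.29*z + 4.03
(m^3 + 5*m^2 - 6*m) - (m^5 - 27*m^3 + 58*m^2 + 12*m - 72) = -m^5 + 28*m^3 - 53*m^2 - 18*m + 72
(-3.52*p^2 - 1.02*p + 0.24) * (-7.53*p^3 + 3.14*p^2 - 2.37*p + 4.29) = 26.5056*p^5 - 3.3722*p^4 + 3.3324*p^3 - 11.9298*p^2 - 4.9446*p + 1.0296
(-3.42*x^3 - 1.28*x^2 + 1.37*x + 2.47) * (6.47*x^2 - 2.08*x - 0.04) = -22.1274*x^5 - 1.168*x^4 + 11.6631*x^3 + 13.1825*x^2 - 5.1924*x - 0.0988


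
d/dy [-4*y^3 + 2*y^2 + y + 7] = -12*y^2 + 4*y + 1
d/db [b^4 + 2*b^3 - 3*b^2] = 2*b*(2*b^2 + 3*b - 3)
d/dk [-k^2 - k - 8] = -2*k - 1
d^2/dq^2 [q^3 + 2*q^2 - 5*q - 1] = 6*q + 4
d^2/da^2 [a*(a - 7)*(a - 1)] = 6*a - 16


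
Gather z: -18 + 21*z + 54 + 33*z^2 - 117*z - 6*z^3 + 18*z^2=-6*z^3 + 51*z^2 - 96*z + 36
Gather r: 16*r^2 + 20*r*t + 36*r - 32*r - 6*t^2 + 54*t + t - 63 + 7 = 16*r^2 + r*(20*t + 4) - 6*t^2 + 55*t - 56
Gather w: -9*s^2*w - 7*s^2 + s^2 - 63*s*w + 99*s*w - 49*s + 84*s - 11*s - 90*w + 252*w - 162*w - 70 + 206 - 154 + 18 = -6*s^2 + 24*s + w*(-9*s^2 + 36*s)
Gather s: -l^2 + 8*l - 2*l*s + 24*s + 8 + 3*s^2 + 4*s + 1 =-l^2 + 8*l + 3*s^2 + s*(28 - 2*l) + 9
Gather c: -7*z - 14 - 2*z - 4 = -9*z - 18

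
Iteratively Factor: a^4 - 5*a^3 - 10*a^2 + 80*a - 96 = (a - 4)*(a^3 - a^2 - 14*a + 24) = (a - 4)*(a - 3)*(a^2 + 2*a - 8) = (a - 4)*(a - 3)*(a - 2)*(a + 4)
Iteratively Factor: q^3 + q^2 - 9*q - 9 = (q + 1)*(q^2 - 9) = (q - 3)*(q + 1)*(q + 3)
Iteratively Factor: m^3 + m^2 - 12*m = (m + 4)*(m^2 - 3*m) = (m - 3)*(m + 4)*(m)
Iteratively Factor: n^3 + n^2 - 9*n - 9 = (n + 1)*(n^2 - 9) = (n - 3)*(n + 1)*(n + 3)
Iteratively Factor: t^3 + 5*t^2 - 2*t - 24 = (t + 4)*(t^2 + t - 6) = (t + 3)*(t + 4)*(t - 2)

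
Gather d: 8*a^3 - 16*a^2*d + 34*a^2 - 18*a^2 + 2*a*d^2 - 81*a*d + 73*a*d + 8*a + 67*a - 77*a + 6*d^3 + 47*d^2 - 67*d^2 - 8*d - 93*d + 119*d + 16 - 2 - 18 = 8*a^3 + 16*a^2 - 2*a + 6*d^3 + d^2*(2*a - 20) + d*(-16*a^2 - 8*a + 18) - 4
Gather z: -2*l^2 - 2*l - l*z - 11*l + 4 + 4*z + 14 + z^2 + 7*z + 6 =-2*l^2 - 13*l + z^2 + z*(11 - l) + 24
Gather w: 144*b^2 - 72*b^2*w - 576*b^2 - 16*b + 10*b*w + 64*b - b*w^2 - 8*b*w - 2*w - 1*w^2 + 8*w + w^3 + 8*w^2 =-432*b^2 + 48*b + w^3 + w^2*(7 - b) + w*(-72*b^2 + 2*b + 6)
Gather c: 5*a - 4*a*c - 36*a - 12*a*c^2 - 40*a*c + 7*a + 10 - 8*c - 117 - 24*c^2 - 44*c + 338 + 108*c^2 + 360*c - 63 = -24*a + c^2*(84 - 12*a) + c*(308 - 44*a) + 168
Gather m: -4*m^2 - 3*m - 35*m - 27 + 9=-4*m^2 - 38*m - 18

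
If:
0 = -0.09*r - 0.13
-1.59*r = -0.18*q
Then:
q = -12.76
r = -1.44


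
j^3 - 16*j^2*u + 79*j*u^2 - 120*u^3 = (j - 8*u)*(j - 5*u)*(j - 3*u)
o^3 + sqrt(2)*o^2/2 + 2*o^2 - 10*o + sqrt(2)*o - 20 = (o + 2)*(o - 2*sqrt(2))*(o + 5*sqrt(2)/2)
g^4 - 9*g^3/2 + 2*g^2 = g^2*(g - 4)*(g - 1/2)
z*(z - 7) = z^2 - 7*z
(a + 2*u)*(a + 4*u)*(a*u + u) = a^3*u + 6*a^2*u^2 + a^2*u + 8*a*u^3 + 6*a*u^2 + 8*u^3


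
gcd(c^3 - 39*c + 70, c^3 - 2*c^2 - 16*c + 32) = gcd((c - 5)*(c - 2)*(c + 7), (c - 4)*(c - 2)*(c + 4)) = c - 2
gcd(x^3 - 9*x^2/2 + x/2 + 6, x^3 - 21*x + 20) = x - 4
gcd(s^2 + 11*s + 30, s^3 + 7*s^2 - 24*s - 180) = s + 6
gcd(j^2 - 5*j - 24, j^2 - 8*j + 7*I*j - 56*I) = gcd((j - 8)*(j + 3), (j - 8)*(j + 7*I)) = j - 8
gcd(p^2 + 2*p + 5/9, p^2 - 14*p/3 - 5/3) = p + 1/3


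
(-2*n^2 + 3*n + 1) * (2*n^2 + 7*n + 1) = -4*n^4 - 8*n^3 + 21*n^2 + 10*n + 1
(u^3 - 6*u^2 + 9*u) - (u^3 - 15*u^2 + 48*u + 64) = 9*u^2 - 39*u - 64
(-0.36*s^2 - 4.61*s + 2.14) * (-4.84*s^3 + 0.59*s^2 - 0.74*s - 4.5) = 1.7424*s^5 + 22.1*s^4 - 12.8111*s^3 + 6.294*s^2 + 19.1614*s - 9.63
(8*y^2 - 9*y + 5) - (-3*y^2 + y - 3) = 11*y^2 - 10*y + 8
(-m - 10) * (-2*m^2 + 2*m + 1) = 2*m^3 + 18*m^2 - 21*m - 10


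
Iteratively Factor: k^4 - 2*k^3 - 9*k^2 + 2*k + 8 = (k + 1)*(k^3 - 3*k^2 - 6*k + 8) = (k - 1)*(k + 1)*(k^2 - 2*k - 8) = (k - 1)*(k + 1)*(k + 2)*(k - 4)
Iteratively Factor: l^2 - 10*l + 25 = (l - 5)*(l - 5)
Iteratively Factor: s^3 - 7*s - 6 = (s + 2)*(s^2 - 2*s - 3) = (s + 1)*(s + 2)*(s - 3)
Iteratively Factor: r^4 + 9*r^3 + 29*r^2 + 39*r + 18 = (r + 3)*(r^3 + 6*r^2 + 11*r + 6) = (r + 2)*(r + 3)*(r^2 + 4*r + 3) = (r + 1)*(r + 2)*(r + 3)*(r + 3)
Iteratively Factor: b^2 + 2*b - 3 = (b - 1)*(b + 3)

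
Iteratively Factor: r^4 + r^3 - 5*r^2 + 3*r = (r - 1)*(r^3 + 2*r^2 - 3*r) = (r - 1)^2*(r^2 + 3*r) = (r - 1)^2*(r + 3)*(r)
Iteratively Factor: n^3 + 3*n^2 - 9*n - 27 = (n - 3)*(n^2 + 6*n + 9) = (n - 3)*(n + 3)*(n + 3)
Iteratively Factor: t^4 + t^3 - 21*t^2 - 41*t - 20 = (t + 1)*(t^3 - 21*t - 20) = (t + 1)*(t + 4)*(t^2 - 4*t - 5) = (t - 5)*(t + 1)*(t + 4)*(t + 1)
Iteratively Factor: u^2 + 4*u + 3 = (u + 3)*(u + 1)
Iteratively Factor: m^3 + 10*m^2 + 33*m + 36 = (m + 3)*(m^2 + 7*m + 12) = (m + 3)^2*(m + 4)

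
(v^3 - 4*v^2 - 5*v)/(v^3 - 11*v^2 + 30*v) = (v + 1)/(v - 6)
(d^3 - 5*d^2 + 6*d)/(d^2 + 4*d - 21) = d*(d - 2)/(d + 7)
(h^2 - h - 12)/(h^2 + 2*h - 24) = (h + 3)/(h + 6)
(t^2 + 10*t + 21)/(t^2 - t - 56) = (t + 3)/(t - 8)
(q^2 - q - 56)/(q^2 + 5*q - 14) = (q - 8)/(q - 2)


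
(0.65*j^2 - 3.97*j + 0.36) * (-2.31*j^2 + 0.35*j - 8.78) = -1.5015*j^4 + 9.3982*j^3 - 7.9281*j^2 + 34.9826*j - 3.1608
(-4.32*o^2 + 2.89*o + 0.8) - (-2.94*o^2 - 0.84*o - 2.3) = -1.38*o^2 + 3.73*o + 3.1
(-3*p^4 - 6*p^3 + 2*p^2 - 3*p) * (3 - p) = 3*p^5 - 3*p^4 - 20*p^3 + 9*p^2 - 9*p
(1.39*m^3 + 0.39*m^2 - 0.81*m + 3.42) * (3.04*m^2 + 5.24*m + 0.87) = 4.2256*m^5 + 8.4692*m^4 + 0.7905*m^3 + 6.4917*m^2 + 17.2161*m + 2.9754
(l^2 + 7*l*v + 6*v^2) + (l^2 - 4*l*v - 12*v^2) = 2*l^2 + 3*l*v - 6*v^2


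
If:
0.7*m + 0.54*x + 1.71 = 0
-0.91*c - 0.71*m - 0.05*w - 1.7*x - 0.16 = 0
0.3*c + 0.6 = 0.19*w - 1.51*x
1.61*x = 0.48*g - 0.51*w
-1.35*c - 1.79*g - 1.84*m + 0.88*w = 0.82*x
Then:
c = 1.96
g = 2.69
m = -2.18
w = 3.59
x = -0.34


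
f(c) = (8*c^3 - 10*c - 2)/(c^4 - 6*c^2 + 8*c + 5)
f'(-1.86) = -3.45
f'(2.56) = -0.53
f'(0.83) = 0.85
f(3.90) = 2.46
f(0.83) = -0.72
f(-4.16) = -3.20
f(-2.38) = 5.40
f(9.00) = 0.93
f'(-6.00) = -0.39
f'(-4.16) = -1.98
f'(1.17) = 2.85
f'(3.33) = -0.97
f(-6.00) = -1.61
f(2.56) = 3.66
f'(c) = (24*c^2 - 10)/(c^4 - 6*c^2 + 8*c + 5) + (-4*c^3 + 12*c - 8)*(8*c^3 - 10*c - 2)/(c^4 - 6*c^2 + 8*c + 5)^2 = 2*((12*c^2 - 5)*(c^4 - 6*c^2 + 8*c + 5) + 4*(-4*c^3 + 5*c + 1)*(c^3 - 3*c + 2))/(c^4 - 6*c^2 + 8*c + 5)^2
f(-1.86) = 1.87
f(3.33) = 2.95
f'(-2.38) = -13.78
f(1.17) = -0.11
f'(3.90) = -0.75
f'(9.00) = -0.11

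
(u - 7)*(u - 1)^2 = u^3 - 9*u^2 + 15*u - 7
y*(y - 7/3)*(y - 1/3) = y^3 - 8*y^2/3 + 7*y/9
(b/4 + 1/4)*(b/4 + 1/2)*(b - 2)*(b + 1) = b^4/16 + b^3/8 - 3*b^2/16 - b/2 - 1/4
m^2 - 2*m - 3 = (m - 3)*(m + 1)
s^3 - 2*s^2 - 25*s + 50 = (s - 5)*(s - 2)*(s + 5)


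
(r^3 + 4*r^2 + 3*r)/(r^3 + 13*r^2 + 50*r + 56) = r*(r^2 + 4*r + 3)/(r^3 + 13*r^2 + 50*r + 56)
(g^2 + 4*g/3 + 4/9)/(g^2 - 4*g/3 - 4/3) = (g + 2/3)/(g - 2)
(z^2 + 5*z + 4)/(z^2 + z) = (z + 4)/z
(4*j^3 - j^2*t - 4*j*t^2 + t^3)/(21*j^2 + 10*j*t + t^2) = (4*j^3 - j^2*t - 4*j*t^2 + t^3)/(21*j^2 + 10*j*t + t^2)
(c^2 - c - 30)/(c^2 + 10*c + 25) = (c - 6)/(c + 5)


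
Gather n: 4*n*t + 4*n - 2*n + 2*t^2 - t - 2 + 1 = n*(4*t + 2) + 2*t^2 - t - 1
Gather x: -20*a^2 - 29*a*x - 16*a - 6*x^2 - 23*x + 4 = -20*a^2 - 16*a - 6*x^2 + x*(-29*a - 23) + 4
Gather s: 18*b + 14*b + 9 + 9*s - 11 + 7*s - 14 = 32*b + 16*s - 16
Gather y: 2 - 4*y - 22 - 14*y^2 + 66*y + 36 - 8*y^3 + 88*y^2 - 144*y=-8*y^3 + 74*y^2 - 82*y + 16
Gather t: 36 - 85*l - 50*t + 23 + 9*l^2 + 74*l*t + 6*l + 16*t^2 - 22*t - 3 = 9*l^2 - 79*l + 16*t^2 + t*(74*l - 72) + 56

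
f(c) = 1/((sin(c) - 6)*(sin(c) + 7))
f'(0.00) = 0.00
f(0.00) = -0.02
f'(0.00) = 0.00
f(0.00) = -0.02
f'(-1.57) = 0.00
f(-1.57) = -0.02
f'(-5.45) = -0.00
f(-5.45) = -0.02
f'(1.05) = -0.00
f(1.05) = -0.02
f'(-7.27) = 0.00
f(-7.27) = -0.02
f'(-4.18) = 0.00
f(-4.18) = -0.02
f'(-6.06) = -0.00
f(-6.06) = -0.02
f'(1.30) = -0.00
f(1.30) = -0.02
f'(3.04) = 0.00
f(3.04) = -0.02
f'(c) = -cos(c)/((sin(c) - 6)*(sin(c) + 7)^2) - cos(c)/((sin(c) - 6)^2*(sin(c) + 7)) = -(sin(2*c) + cos(c))/((sin(c) - 6)^2*(sin(c) + 7)^2)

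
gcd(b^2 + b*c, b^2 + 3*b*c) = b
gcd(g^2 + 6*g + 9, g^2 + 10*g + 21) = g + 3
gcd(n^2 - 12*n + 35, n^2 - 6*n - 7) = n - 7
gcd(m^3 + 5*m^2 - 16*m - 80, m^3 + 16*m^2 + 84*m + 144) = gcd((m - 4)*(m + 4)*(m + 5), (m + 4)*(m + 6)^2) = m + 4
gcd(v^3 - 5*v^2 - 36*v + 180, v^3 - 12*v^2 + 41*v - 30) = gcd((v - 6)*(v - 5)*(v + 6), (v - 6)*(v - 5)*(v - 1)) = v^2 - 11*v + 30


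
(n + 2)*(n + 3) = n^2 + 5*n + 6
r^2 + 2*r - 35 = (r - 5)*(r + 7)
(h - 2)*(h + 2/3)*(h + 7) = h^3 + 17*h^2/3 - 32*h/3 - 28/3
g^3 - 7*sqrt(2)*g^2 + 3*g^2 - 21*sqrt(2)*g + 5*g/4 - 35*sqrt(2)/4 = (g + 1/2)*(g + 5/2)*(g - 7*sqrt(2))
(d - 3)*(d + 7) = d^2 + 4*d - 21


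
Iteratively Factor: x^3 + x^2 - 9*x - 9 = (x + 3)*(x^2 - 2*x - 3) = (x - 3)*(x + 3)*(x + 1)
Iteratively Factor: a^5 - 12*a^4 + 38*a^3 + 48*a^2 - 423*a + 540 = (a - 5)*(a^4 - 7*a^3 + 3*a^2 + 63*a - 108) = (a - 5)*(a - 3)*(a^3 - 4*a^2 - 9*a + 36) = (a - 5)*(a - 4)*(a - 3)*(a^2 - 9) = (a - 5)*(a - 4)*(a - 3)^2*(a + 3)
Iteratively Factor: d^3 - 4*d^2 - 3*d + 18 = (d + 2)*(d^2 - 6*d + 9) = (d - 3)*(d + 2)*(d - 3)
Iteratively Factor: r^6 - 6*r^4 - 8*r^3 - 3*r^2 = (r)*(r^5 - 6*r^3 - 8*r^2 - 3*r) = r^2*(r^4 - 6*r^2 - 8*r - 3) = r^2*(r - 3)*(r^3 + 3*r^2 + 3*r + 1) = r^2*(r - 3)*(r + 1)*(r^2 + 2*r + 1) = r^2*(r - 3)*(r + 1)^2*(r + 1)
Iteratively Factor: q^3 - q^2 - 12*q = (q)*(q^2 - q - 12) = q*(q - 4)*(q + 3)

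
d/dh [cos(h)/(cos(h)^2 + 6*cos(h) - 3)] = (cos(h)^2 + 3)*sin(h)/(cos(h)^2 + 6*cos(h) - 3)^2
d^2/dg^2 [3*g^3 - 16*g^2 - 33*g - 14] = 18*g - 32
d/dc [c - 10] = 1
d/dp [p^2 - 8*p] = 2*p - 8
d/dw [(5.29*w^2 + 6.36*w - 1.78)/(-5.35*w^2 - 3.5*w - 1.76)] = (15.511*w^2 - 37.6668*w - 17.4236)/(28.6225*w^4 + 37.45*w^3 + 31.082*w^2 + 12.32*w + 3.0976)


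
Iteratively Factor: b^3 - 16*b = (b + 4)*(b^2 - 4*b) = b*(b + 4)*(b - 4)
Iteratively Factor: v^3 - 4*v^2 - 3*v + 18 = (v - 3)*(v^2 - v - 6) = (v - 3)*(v + 2)*(v - 3)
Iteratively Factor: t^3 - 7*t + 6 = (t + 3)*(t^2 - 3*t + 2) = (t - 2)*(t + 3)*(t - 1)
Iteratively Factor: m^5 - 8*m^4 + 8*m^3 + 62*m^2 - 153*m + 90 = (m - 3)*(m^4 - 5*m^3 - 7*m^2 + 41*m - 30) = (m - 3)*(m - 1)*(m^3 - 4*m^2 - 11*m + 30) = (m - 3)*(m - 1)*(m + 3)*(m^2 - 7*m + 10) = (m - 5)*(m - 3)*(m - 1)*(m + 3)*(m - 2)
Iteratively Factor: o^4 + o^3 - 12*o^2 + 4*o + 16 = (o + 1)*(o^3 - 12*o + 16) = (o + 1)*(o + 4)*(o^2 - 4*o + 4) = (o - 2)*(o + 1)*(o + 4)*(o - 2)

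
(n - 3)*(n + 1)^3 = n^4 - 6*n^2 - 8*n - 3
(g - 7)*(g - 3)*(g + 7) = g^3 - 3*g^2 - 49*g + 147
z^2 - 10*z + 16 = (z - 8)*(z - 2)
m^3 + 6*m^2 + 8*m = m*(m + 2)*(m + 4)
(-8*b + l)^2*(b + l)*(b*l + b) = 64*b^4*l + 64*b^4 + 48*b^3*l^2 + 48*b^3*l - 15*b^2*l^3 - 15*b^2*l^2 + b*l^4 + b*l^3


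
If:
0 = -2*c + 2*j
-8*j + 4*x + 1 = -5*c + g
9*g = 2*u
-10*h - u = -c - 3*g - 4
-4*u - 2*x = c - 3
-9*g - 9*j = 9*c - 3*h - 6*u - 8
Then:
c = 9265/14853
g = 1558/14853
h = 6634/14853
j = 9265/14853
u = 2337/4951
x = 3625/14853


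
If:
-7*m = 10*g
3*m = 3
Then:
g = -7/10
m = 1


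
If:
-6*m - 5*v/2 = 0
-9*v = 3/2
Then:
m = 5/72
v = -1/6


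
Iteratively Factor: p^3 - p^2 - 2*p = (p - 2)*(p^2 + p) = p*(p - 2)*(p + 1)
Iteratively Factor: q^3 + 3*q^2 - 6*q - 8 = (q + 1)*(q^2 + 2*q - 8) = (q + 1)*(q + 4)*(q - 2)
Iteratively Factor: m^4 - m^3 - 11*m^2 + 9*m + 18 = (m - 3)*(m^3 + 2*m^2 - 5*m - 6) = (m - 3)*(m + 1)*(m^2 + m - 6) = (m - 3)*(m - 2)*(m + 1)*(m + 3)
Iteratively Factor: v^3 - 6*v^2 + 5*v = (v)*(v^2 - 6*v + 5) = v*(v - 5)*(v - 1)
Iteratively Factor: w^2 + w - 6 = (w - 2)*(w + 3)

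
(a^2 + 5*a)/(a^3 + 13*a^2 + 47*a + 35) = a/(a^2 + 8*a + 7)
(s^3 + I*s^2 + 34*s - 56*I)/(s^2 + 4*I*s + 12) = (s^2 + 3*I*s + 28)/(s + 6*I)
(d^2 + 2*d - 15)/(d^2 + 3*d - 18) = (d + 5)/(d + 6)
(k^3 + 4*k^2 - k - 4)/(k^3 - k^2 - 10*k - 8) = (k^2 + 3*k - 4)/(k^2 - 2*k - 8)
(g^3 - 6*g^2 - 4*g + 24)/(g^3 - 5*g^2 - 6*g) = (g^2 - 4)/(g*(g + 1))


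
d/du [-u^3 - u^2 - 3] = u*(-3*u - 2)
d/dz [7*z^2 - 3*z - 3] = 14*z - 3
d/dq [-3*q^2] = -6*q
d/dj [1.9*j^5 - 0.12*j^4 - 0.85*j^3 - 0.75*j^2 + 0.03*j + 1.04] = 9.5*j^4 - 0.48*j^3 - 2.55*j^2 - 1.5*j + 0.03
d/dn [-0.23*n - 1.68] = -0.230000000000000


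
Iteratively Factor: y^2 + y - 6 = (y + 3)*(y - 2)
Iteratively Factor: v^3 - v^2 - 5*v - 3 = (v + 1)*(v^2 - 2*v - 3) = (v - 3)*(v + 1)*(v + 1)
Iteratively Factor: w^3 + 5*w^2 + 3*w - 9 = (w - 1)*(w^2 + 6*w + 9) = (w - 1)*(w + 3)*(w + 3)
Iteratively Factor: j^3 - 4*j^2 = (j)*(j^2 - 4*j) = j*(j - 4)*(j)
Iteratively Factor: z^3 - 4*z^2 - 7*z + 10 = (z - 5)*(z^2 + z - 2) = (z - 5)*(z + 2)*(z - 1)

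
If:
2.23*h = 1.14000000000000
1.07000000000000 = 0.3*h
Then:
No Solution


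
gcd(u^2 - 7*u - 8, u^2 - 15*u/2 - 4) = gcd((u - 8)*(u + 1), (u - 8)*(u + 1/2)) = u - 8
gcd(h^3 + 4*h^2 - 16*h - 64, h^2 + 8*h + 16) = h^2 + 8*h + 16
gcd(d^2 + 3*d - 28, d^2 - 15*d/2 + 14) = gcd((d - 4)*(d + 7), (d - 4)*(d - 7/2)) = d - 4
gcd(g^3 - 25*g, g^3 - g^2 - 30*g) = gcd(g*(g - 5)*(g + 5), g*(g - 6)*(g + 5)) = g^2 + 5*g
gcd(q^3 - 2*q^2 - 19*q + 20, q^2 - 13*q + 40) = q - 5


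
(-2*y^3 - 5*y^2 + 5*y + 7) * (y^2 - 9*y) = -2*y^5 + 13*y^4 + 50*y^3 - 38*y^2 - 63*y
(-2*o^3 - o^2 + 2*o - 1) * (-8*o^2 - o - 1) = 16*o^5 + 10*o^4 - 13*o^3 + 7*o^2 - o + 1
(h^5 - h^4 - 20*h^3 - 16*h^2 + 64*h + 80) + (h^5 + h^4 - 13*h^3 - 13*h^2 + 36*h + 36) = 2*h^5 - 33*h^3 - 29*h^2 + 100*h + 116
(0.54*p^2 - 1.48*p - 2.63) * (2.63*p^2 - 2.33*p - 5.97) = 1.4202*p^4 - 5.1506*p^3 - 6.6923*p^2 + 14.9635*p + 15.7011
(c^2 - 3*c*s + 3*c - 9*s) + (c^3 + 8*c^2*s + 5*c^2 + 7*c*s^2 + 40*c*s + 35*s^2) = c^3 + 8*c^2*s + 6*c^2 + 7*c*s^2 + 37*c*s + 3*c + 35*s^2 - 9*s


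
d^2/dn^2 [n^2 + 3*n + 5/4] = 2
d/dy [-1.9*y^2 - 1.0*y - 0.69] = -3.8*y - 1.0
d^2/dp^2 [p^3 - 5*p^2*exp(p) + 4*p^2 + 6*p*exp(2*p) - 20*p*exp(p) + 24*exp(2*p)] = -5*p^2*exp(p) + 24*p*exp(2*p) - 40*p*exp(p) + 6*p + 120*exp(2*p) - 50*exp(p) + 8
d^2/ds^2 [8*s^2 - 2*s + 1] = 16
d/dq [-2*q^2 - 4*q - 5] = -4*q - 4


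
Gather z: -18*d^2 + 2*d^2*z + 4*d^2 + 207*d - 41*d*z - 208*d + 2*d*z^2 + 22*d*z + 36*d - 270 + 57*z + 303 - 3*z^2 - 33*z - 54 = -14*d^2 + 35*d + z^2*(2*d - 3) + z*(2*d^2 - 19*d + 24) - 21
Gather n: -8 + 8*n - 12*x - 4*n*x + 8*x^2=n*(8 - 4*x) + 8*x^2 - 12*x - 8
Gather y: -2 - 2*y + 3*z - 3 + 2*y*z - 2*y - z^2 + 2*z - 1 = y*(2*z - 4) - z^2 + 5*z - 6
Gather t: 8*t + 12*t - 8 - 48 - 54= 20*t - 110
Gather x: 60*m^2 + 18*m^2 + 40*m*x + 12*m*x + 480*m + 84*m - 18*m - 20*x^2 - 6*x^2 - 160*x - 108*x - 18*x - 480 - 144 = 78*m^2 + 546*m - 26*x^2 + x*(52*m - 286) - 624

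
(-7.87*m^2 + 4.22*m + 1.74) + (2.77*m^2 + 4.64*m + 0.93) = -5.1*m^2 + 8.86*m + 2.67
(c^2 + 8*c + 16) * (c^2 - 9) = c^4 + 8*c^3 + 7*c^2 - 72*c - 144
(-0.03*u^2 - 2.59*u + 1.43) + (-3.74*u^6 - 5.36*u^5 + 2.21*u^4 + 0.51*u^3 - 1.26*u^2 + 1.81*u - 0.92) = -3.74*u^6 - 5.36*u^5 + 2.21*u^4 + 0.51*u^3 - 1.29*u^2 - 0.78*u + 0.51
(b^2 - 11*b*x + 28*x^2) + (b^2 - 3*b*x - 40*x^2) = 2*b^2 - 14*b*x - 12*x^2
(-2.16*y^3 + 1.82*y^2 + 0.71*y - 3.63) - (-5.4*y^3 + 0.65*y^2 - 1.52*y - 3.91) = 3.24*y^3 + 1.17*y^2 + 2.23*y + 0.28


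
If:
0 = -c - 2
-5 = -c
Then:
No Solution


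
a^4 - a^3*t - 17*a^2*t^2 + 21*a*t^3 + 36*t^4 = (a - 3*t)^2*(a + t)*(a + 4*t)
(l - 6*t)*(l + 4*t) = l^2 - 2*l*t - 24*t^2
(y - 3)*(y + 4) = y^2 + y - 12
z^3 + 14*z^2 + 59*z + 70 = (z + 2)*(z + 5)*(z + 7)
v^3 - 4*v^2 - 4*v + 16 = (v - 4)*(v - 2)*(v + 2)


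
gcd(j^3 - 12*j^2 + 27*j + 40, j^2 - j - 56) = j - 8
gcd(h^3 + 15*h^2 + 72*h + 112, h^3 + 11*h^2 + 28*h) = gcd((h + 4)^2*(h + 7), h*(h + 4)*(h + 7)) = h^2 + 11*h + 28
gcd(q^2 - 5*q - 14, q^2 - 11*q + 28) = q - 7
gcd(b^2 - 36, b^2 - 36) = b^2 - 36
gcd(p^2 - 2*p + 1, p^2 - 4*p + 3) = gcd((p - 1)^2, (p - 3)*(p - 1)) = p - 1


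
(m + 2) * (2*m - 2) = 2*m^2 + 2*m - 4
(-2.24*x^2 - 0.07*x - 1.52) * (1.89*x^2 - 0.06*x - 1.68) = -4.2336*x^4 + 0.00210000000000002*x^3 + 0.894600000000001*x^2 + 0.2088*x + 2.5536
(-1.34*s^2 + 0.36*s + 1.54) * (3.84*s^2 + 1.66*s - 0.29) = -5.1456*s^4 - 0.842*s^3 + 6.8998*s^2 + 2.452*s - 0.4466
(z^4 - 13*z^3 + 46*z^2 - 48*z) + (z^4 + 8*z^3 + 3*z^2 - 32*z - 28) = 2*z^4 - 5*z^3 + 49*z^2 - 80*z - 28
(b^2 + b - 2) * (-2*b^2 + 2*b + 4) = -2*b^4 + 10*b^2 - 8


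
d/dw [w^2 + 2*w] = 2*w + 2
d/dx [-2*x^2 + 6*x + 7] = 6 - 4*x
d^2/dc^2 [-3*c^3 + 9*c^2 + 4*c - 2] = 18 - 18*c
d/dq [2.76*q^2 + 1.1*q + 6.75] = 5.52*q + 1.1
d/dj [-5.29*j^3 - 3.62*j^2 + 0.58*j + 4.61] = -15.87*j^2 - 7.24*j + 0.58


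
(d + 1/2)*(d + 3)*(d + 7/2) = d^3 + 7*d^2 + 55*d/4 + 21/4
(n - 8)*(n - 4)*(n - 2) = n^3 - 14*n^2 + 56*n - 64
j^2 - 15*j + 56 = (j - 8)*(j - 7)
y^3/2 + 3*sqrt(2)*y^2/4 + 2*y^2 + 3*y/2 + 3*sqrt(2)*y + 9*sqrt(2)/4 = (y/2 + 1/2)*(y + 3)*(y + 3*sqrt(2)/2)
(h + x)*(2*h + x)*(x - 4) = 2*h^2*x - 8*h^2 + 3*h*x^2 - 12*h*x + x^3 - 4*x^2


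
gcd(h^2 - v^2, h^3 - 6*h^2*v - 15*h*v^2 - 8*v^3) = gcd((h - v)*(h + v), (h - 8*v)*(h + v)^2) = h + v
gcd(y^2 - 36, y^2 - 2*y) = 1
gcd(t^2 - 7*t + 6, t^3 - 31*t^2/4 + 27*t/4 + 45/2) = t - 6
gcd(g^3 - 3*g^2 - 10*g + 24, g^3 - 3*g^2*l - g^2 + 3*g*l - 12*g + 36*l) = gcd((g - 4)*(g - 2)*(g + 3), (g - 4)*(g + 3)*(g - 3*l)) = g^2 - g - 12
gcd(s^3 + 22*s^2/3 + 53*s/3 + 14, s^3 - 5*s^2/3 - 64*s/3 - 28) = s^2 + 13*s/3 + 14/3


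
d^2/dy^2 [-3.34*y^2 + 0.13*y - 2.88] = -6.68000000000000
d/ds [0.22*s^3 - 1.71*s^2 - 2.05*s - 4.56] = 0.66*s^2 - 3.42*s - 2.05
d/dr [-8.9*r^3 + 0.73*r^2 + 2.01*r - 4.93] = -26.7*r^2 + 1.46*r + 2.01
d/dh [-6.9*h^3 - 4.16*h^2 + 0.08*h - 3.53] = -20.7*h^2 - 8.32*h + 0.08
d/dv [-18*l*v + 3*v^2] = -18*l + 6*v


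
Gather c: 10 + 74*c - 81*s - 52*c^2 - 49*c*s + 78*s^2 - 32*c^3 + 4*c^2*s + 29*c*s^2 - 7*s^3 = -32*c^3 + c^2*(4*s - 52) + c*(29*s^2 - 49*s + 74) - 7*s^3 + 78*s^2 - 81*s + 10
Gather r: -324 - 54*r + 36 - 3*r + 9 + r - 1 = -56*r - 280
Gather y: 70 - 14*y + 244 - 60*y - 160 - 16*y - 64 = 90 - 90*y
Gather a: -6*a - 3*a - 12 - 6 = -9*a - 18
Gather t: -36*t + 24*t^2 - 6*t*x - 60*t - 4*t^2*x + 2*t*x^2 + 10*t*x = t^2*(24 - 4*x) + t*(2*x^2 + 4*x - 96)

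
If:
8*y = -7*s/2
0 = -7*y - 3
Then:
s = 48/49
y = -3/7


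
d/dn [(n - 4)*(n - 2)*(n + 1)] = 3*n^2 - 10*n + 2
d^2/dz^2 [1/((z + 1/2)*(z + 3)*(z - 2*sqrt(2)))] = 4*(4*(z + 3)^2*(z - 2*sqrt(2))^2 + 2*(z + 3)^2*(z - 2*sqrt(2))*(2*z + 1) + (z + 3)^2*(2*z + 1)^2 + 2*(z + 3)*(z - 2*sqrt(2))^2*(2*z + 1) + (z + 3)*(z - 2*sqrt(2))*(2*z + 1)^2 + (z - 2*sqrt(2))^2*(2*z + 1)^2)/((z + 3)^3*(z - 2*sqrt(2))^3*(2*z + 1)^3)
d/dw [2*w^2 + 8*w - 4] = 4*w + 8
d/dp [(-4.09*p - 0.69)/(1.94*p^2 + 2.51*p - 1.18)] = (7.9346*p^2 + 2.6772*p + 6.5581)/(3.7636*p^4 + 9.7388*p^3 + 1.7217*p^2 - 5.9236*p + 1.3924)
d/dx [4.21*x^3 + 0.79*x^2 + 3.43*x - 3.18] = 12.63*x^2 + 1.58*x + 3.43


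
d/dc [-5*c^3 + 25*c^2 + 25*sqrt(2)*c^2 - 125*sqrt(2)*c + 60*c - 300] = -15*c^2 + 50*c + 50*sqrt(2)*c - 125*sqrt(2) + 60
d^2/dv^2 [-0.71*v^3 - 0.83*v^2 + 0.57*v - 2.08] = -4.26*v - 1.66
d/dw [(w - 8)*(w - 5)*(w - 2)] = 3*w^2 - 30*w + 66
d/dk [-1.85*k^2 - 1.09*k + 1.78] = -3.7*k - 1.09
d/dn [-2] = 0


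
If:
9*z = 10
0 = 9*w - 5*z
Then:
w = 50/81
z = 10/9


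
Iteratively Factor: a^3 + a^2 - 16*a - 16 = (a + 4)*(a^2 - 3*a - 4) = (a - 4)*(a + 4)*(a + 1)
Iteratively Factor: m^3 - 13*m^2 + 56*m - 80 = (m - 4)*(m^2 - 9*m + 20) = (m - 5)*(m - 4)*(m - 4)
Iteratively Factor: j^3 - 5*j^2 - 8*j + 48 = (j - 4)*(j^2 - j - 12) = (j - 4)^2*(j + 3)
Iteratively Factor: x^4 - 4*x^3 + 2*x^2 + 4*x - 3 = (x - 1)*(x^3 - 3*x^2 - x + 3) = (x - 1)^2*(x^2 - 2*x - 3) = (x - 1)^2*(x + 1)*(x - 3)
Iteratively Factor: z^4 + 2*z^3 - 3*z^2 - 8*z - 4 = (z + 1)*(z^3 + z^2 - 4*z - 4) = (z + 1)^2*(z^2 - 4) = (z + 1)^2*(z + 2)*(z - 2)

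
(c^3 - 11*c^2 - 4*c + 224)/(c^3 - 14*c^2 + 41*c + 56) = (c + 4)/(c + 1)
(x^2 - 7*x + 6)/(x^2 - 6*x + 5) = (x - 6)/(x - 5)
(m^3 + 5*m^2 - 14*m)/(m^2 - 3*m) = (m^2 + 5*m - 14)/(m - 3)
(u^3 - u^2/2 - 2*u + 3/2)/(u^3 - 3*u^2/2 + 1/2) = (2*u + 3)/(2*u + 1)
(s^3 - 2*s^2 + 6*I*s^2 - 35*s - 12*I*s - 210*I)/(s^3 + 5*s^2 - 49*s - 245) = (s + 6*I)/(s + 7)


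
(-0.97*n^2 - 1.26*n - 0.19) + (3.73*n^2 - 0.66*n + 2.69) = 2.76*n^2 - 1.92*n + 2.5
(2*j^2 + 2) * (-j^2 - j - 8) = -2*j^4 - 2*j^3 - 18*j^2 - 2*j - 16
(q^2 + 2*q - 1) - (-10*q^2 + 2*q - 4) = 11*q^2 + 3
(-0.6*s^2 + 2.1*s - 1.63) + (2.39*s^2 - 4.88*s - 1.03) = 1.79*s^2 - 2.78*s - 2.66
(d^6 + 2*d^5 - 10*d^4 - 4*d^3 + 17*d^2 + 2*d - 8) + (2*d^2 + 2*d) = d^6 + 2*d^5 - 10*d^4 - 4*d^3 + 19*d^2 + 4*d - 8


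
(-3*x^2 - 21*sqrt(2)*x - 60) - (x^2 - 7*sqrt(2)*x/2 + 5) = -4*x^2 - 35*sqrt(2)*x/2 - 65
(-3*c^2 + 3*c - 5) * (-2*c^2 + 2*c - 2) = 6*c^4 - 12*c^3 + 22*c^2 - 16*c + 10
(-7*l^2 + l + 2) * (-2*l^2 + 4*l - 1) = 14*l^4 - 30*l^3 + 7*l^2 + 7*l - 2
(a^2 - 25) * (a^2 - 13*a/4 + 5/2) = a^4 - 13*a^3/4 - 45*a^2/2 + 325*a/4 - 125/2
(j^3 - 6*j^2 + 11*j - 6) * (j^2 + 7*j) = j^5 + j^4 - 31*j^3 + 71*j^2 - 42*j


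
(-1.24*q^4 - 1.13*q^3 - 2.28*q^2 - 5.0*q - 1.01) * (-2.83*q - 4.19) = 3.5092*q^5 + 8.3935*q^4 + 11.1871*q^3 + 23.7032*q^2 + 23.8083*q + 4.2319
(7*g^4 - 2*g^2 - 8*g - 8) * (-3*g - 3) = -21*g^5 - 21*g^4 + 6*g^3 + 30*g^2 + 48*g + 24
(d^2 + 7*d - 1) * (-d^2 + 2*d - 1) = -d^4 - 5*d^3 + 14*d^2 - 9*d + 1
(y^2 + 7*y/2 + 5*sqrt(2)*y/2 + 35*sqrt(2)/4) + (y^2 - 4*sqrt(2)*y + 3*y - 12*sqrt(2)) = 2*y^2 - 3*sqrt(2)*y/2 + 13*y/2 - 13*sqrt(2)/4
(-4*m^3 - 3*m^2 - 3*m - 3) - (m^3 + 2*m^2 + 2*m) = -5*m^3 - 5*m^2 - 5*m - 3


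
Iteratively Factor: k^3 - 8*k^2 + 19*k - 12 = (k - 3)*(k^2 - 5*k + 4) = (k - 4)*(k - 3)*(k - 1)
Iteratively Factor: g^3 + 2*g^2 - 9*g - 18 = (g + 2)*(g^2 - 9) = (g - 3)*(g + 2)*(g + 3)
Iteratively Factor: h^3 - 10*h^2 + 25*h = (h)*(h^2 - 10*h + 25) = h*(h - 5)*(h - 5)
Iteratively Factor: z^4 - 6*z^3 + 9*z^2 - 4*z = (z - 1)*(z^3 - 5*z^2 + 4*z) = (z - 4)*(z - 1)*(z^2 - z) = (z - 4)*(z - 1)^2*(z)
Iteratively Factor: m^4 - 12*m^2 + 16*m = (m)*(m^3 - 12*m + 16) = m*(m + 4)*(m^2 - 4*m + 4) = m*(m - 2)*(m + 4)*(m - 2)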